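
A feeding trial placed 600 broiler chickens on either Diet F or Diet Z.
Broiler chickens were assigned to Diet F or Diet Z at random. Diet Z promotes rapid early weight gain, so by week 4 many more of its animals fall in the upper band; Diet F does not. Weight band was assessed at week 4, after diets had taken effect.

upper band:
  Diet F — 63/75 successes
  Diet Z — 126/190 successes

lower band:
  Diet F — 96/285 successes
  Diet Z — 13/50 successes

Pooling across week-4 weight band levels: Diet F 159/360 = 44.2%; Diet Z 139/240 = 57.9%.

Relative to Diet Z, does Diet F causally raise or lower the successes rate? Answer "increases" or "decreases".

decreases

The stratified and pooled comparisons disagree (Diet F wins within each week-4 weight band; Diet Z wins overall), so the answer turns on the causal role of week-4 weight band.
Week-4 weight band is downstream of the diet. One should not condition on a consequence of treatment, so the overall rates are the right comparison.
Pooled: Diet F 44.2% vs Diet Z 57.9%; Diet Z is higher overall.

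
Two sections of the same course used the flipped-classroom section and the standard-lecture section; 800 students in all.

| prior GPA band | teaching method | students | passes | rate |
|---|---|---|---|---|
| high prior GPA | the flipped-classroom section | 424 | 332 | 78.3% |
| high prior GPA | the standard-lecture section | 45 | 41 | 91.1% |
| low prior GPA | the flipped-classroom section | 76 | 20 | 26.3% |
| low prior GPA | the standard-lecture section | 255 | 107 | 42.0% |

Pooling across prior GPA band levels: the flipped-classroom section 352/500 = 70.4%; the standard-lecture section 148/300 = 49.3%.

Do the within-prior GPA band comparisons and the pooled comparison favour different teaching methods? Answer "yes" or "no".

Within each prior GPA band level (high prior GPA 78.3% vs 91.1%; low prior GPA 26.3% vs 42.0%), the standard-lecture section has the higher rate every time. Pooled: 70.4% vs 49.3% — the flipped-classroom section has the higher rate overall. The two comparisons disagree.

yes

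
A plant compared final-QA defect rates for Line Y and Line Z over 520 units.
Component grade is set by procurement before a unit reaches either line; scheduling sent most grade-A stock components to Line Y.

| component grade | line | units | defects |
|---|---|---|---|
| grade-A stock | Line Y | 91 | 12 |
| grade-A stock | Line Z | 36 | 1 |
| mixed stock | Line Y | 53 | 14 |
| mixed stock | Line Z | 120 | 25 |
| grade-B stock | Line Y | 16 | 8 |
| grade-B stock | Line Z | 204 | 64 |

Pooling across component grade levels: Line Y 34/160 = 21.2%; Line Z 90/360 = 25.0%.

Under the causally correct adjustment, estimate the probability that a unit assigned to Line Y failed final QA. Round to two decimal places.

The stratified and pooled comparisons disagree (Line Z wins within each component grade; Line Y wins overall), so the answer turns on the causal role of component grade.
Here component grade is a common cause — it drives both which line a case falls under and the outcome. The crude comparison mixes populations; the stratum-specific rates are the causally relevant ones.
Standardising Line Y to the population component grade mix: 0.244·12/91 + 0.333·14/53 + 0.423·8/16 = 0.332.

0.33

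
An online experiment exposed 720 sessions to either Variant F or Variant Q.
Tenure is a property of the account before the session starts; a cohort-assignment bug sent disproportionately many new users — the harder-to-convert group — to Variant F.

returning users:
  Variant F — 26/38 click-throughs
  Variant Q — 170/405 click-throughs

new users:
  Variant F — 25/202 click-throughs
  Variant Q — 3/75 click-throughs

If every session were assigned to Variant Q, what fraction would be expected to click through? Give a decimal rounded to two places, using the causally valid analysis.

The imbalance in user tenure arose from how sessions were allocated, not from anything the variant did; and user tenure independently affects the outcome. The pooled gap is confounded — condition on user tenure.
Standardising Variant Q to the population user tenure mix: 0.615·170/405 + 0.385·3/75 = 0.274.

0.27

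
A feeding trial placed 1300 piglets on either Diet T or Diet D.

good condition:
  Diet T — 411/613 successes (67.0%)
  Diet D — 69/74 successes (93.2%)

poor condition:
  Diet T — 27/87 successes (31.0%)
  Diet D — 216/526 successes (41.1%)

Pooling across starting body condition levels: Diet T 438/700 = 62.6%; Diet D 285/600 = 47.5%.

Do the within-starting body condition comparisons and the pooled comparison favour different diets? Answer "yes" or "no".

yes

Within each starting body condition level (good condition 67.0% vs 93.2%; poor condition 31.0% vs 41.1%), Diet D has the higher rate every time. Pooled: 62.6% vs 47.5% — Diet T has the higher rate overall. The two comparisons disagree.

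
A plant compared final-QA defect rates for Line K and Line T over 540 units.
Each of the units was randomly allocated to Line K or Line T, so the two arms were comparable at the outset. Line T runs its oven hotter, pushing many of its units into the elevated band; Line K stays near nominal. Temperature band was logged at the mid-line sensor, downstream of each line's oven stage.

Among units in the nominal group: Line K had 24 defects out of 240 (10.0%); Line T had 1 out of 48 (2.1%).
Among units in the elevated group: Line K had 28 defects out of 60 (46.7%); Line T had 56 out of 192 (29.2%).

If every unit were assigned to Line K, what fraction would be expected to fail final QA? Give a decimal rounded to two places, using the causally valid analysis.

In-process temperature band is downstream of the line. One should not condition on a consequence of treatment, so the overall rates are the right comparison.
So P(outcome | do(Line K)) is just the pooled rate for Line K: 52/300 = 0.173.

0.17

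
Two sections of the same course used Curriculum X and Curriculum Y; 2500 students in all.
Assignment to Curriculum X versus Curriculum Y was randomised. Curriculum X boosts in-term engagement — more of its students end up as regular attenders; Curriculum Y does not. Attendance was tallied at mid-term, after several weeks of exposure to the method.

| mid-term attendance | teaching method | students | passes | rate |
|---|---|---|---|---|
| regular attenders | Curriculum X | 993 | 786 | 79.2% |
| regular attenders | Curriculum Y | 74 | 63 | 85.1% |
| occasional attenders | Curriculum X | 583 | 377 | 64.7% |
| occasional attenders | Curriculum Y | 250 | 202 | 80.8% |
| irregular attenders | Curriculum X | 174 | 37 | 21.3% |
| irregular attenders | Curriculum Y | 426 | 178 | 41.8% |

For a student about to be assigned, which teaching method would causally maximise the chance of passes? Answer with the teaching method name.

Curriculum X

Mid-term attendance here is a post-treatment variable shaped by the teaching method; conditioning on it would introduce bias rather than remove it. The overall comparison is the causal one.
Pooled: Curriculum X 68.6% vs Curriculum Y 59.1%; Curriculum X is higher overall.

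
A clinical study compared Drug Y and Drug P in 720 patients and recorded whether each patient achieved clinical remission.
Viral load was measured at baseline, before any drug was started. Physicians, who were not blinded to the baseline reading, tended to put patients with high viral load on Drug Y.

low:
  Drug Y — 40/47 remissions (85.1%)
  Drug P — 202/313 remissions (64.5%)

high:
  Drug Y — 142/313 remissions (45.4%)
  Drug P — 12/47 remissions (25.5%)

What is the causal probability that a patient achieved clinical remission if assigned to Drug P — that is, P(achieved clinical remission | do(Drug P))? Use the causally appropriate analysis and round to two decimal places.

The stratified and pooled comparisons disagree (Drug Y wins within each viral load; Drug P wins overall), so the answer turns on the causal role of viral load.
The imbalance in viral load arose from how patients were allocated, not from anything the drug did; and viral load independently affects the outcome. The pooled gap is confounded — condition on viral load.
Standardising Drug P to the population viral load mix: 0.500·202/313 + 0.500·12/47 = 0.450.

0.45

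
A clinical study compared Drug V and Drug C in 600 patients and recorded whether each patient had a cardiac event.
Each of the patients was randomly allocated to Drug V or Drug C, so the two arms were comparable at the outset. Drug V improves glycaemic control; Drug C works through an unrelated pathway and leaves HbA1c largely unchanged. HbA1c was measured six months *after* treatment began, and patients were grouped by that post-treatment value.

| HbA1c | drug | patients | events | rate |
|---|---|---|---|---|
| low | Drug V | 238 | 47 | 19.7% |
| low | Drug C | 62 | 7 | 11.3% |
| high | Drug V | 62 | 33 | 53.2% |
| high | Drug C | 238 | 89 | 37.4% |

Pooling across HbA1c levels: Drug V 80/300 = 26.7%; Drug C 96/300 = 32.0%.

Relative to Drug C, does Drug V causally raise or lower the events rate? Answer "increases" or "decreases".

decreases

The distribution of HbA1c is itself part of what the drug does — it is an intermediate outcome. Holding it fixed would remove that part of the effect; the total effect is the pooled difference.
Pooled: Drug V 26.7% vs Drug C 32.0%; Drug V is lower overall.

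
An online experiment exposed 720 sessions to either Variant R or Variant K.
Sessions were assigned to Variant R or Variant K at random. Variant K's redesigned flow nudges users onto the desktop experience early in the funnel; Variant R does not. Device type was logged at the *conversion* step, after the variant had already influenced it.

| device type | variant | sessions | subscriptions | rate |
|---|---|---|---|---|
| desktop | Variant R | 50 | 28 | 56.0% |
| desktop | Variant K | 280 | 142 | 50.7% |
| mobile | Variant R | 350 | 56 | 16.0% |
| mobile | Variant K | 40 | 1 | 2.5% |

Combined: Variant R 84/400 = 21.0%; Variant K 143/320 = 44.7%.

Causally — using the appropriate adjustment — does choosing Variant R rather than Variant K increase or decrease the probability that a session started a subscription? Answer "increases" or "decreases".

decreases

Device type here is a post-treatment variable shaped by the variant; conditioning on it would introduce bias rather than remove it. The overall comparison is the causal one.
Pooled: Variant R 21.0% vs Variant K 44.7%; Variant K is higher overall.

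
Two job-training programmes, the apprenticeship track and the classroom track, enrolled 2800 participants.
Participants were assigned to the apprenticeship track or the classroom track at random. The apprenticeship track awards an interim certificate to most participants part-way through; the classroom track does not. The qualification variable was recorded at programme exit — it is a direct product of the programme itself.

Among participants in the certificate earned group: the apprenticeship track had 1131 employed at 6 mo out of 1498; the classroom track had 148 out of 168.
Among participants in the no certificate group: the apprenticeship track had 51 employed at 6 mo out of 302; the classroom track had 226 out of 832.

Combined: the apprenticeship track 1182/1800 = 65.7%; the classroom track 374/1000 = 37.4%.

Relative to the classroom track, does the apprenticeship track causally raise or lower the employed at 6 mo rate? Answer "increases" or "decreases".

The distribution of qualification attained during the programme is itself part of what the programme does — it is an intermediate outcome. Holding it fixed would remove that part of the effect; the total effect is the pooled difference.
Pooled: the apprenticeship track 65.7% vs the classroom track 37.4%; the apprenticeship track is higher overall.

increases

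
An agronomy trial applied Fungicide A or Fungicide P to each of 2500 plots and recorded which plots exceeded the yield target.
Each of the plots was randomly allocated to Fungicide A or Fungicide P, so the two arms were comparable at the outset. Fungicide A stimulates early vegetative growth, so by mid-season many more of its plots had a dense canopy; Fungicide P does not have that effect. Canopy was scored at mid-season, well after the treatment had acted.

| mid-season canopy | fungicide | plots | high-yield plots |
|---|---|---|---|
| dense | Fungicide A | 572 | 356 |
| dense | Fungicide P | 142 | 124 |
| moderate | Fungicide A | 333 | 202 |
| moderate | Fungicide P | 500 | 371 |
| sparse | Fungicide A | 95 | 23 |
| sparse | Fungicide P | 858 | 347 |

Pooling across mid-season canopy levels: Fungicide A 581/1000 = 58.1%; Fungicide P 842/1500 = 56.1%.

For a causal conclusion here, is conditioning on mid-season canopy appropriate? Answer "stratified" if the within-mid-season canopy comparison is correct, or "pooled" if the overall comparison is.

The mid-season canopy-specific comparison favours Fungicide P throughout, but the pooled figures favour Fungicide A. The question is whether to condition on mid-season canopy.
Mid-season canopy is recorded after the fungicide and is itself shifted by it — it sits on the causal path from fungicide to outcome. Conditioning on a mediator would strip out part of the effect we want; the pooled comparison gives the total causal effect.
Pooled: Fungicide A 58.1% vs Fungicide P 56.1%; Fungicide A is higher overall.

pooled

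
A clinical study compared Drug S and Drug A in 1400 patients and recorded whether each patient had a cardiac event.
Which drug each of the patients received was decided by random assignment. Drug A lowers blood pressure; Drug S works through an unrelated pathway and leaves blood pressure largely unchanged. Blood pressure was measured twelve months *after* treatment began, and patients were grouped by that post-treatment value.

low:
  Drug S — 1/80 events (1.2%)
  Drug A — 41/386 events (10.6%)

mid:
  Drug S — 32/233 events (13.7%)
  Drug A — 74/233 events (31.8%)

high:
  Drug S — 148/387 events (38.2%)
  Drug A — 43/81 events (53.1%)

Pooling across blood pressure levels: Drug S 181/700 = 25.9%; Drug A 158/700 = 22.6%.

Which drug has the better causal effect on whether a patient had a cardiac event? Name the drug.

Drug A

Blood pressure here is a post-treatment variable shaped by the drug; conditioning on it would introduce bias rather than remove it. The overall comparison is the causal one.
Pooled: Drug S 25.9% vs Drug A 22.6%; Drug A is lower overall.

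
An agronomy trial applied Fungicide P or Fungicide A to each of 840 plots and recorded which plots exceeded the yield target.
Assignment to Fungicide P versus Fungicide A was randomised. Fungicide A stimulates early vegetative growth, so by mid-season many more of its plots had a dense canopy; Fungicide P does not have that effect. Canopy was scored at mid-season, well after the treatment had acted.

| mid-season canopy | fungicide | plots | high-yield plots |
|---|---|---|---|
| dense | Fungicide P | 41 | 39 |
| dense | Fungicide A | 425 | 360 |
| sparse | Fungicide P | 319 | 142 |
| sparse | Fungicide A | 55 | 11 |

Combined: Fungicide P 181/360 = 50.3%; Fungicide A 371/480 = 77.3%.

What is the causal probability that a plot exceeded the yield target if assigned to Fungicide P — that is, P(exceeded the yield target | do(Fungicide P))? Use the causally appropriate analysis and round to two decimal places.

The mid-season canopy-specific comparison favours Fungicide P throughout, but the pooled figures favour Fungicide A. The question is whether to condition on mid-season canopy.
Because the fungicide influences mid-season canopy, mid-season canopy is a post-treatment mediator, not a confounder. Stratifying on it would bias the estimate; the causal effect is the crude pooled difference.
So P(outcome | do(Fungicide P)) is just the pooled rate for Fungicide P: 181/360 = 0.503.

0.50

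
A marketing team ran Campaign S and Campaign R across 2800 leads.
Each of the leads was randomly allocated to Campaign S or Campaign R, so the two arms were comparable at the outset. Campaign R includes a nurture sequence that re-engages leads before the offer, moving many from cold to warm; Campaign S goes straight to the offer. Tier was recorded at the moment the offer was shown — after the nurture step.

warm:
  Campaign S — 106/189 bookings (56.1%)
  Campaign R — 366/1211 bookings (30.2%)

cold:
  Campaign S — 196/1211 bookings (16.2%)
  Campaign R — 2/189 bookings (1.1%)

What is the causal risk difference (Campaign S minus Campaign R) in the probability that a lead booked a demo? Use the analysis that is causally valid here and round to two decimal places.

-0.05

Within every engagement tier level Campaign S has the higher rate, yet pooled Campaign R does — Simpson's reversal.
Engagement tier here is a post-treatment variable shaped by the campaign; conditioning on it would introduce bias rather than remove it. The overall comparison is the causal one.
The causal difference is the pooled difference: 0.216 − 0.263 = -0.047.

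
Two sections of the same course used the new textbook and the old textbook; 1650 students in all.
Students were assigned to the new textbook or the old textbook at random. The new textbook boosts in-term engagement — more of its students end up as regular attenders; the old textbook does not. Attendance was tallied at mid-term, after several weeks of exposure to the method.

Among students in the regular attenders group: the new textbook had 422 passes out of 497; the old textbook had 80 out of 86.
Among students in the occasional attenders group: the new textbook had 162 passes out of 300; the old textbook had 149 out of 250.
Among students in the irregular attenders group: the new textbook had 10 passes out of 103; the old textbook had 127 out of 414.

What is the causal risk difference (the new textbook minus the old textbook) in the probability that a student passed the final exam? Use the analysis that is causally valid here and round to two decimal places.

+0.19

The stratified and pooled comparisons disagree (the old textbook wins within each mid-term attendance; the new textbook wins overall), so the answer turns on the causal role of mid-term attendance.
Mid-term attendance lies on the pathway teaching method → mid-term attendance → outcome, so adjusting for it blocks the indirect effect. For the total causal effect of teaching method, use the unadjusted pooled rates.
The causal difference is the pooled difference: 0.660 − 0.475 = +0.185.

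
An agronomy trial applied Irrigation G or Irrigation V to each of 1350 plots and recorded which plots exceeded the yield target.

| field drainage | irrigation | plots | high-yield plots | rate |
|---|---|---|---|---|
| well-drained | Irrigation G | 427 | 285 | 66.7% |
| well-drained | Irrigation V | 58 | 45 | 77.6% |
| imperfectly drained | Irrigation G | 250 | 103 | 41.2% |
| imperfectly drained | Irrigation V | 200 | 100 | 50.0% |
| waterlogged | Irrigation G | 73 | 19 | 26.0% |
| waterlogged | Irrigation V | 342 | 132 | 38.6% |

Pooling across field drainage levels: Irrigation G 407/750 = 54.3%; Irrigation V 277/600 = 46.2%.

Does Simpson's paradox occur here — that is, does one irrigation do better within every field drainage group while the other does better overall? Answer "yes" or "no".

Within each field drainage level (well-drained 66.7% vs 77.6%; imperfectly drained 41.2% vs 50.0%; waterlogged 26.0% vs 38.6%), Irrigation V has the higher rate every time. Pooled: 54.3% vs 46.2% — Irrigation G has the higher rate overall. The two comparisons disagree.

yes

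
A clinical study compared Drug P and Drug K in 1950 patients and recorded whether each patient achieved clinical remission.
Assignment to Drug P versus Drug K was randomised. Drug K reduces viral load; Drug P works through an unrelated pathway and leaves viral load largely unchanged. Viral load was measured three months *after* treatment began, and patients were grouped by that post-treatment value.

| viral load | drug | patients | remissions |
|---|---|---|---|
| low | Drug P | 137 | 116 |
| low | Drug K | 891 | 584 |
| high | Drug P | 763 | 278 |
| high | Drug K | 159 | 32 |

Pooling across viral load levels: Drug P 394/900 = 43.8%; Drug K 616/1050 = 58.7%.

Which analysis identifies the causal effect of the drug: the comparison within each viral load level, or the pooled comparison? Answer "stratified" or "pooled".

Viral load is recorded after the drug and is itself shifted by it — it sits on the causal path from drug to outcome. Conditioning on a mediator would strip out part of the effect we want; the pooled comparison gives the total causal effect.
Pooled: Drug P 43.8% vs Drug K 58.7%; Drug K is higher overall.

pooled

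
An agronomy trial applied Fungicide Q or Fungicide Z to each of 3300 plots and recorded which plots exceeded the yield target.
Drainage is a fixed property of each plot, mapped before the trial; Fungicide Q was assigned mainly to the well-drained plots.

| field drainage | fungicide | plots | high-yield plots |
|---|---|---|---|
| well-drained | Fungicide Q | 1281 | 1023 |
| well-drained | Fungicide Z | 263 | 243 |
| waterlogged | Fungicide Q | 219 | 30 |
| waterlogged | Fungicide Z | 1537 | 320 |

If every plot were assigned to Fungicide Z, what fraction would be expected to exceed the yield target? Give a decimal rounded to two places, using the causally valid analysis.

0.54

The field drainage-specific comparison favours Fungicide Z throughout, but the pooled figures favour Fungicide Q. The question is whether to condition on field drainage.
Here field drainage is a common cause — it drives both which fungicide a case falls under and the outcome. The crude comparison mixes populations; the stratum-specific rates are the causally relevant ones.
Standardising Fungicide Z to the population field drainage mix: 0.468·243/263 + 0.532·320/1537 = 0.543.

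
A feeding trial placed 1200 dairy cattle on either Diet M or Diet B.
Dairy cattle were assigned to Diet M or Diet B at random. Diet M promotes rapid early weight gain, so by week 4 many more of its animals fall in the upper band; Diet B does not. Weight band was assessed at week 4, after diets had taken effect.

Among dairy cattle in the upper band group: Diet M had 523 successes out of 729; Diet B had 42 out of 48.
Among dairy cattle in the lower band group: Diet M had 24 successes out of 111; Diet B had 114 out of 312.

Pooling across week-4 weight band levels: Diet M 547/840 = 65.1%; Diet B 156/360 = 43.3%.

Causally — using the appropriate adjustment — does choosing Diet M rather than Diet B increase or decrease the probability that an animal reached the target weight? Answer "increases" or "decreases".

Within every week-4 weight band level Diet B has the higher rate, yet pooled Diet M does — Simpson's reversal.
Stratifying would compare diets among dairy cattle the diets themselves sorted into week-4 weight band groups — a form of selection on an intermediate. The unconditioned pooled rates give the total causal effect.
Pooled: Diet M 65.1% vs Diet B 43.3%; Diet M is higher overall.

increases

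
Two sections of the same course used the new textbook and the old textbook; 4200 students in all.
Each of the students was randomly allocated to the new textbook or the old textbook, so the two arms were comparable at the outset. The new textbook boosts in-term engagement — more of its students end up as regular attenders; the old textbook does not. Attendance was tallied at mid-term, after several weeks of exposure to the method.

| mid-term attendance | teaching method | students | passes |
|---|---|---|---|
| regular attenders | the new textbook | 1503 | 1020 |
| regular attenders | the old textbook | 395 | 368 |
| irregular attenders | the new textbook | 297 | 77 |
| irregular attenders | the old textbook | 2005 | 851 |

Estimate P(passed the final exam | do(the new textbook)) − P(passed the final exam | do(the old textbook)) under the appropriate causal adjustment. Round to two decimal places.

The mid-term attendance-specific comparison favours the old textbook throughout, but the pooled figures favour the new textbook. The question is whether to condition on mid-term attendance.
Stratifying would compare teaching methods among students the teaching methods themselves sorted into mid-term attendance groups — a form of selection on an intermediate. The unconditioned pooled rates give the total causal effect.
The causal difference is the pooled difference: 0.609 − 0.508 = +0.102.

+0.10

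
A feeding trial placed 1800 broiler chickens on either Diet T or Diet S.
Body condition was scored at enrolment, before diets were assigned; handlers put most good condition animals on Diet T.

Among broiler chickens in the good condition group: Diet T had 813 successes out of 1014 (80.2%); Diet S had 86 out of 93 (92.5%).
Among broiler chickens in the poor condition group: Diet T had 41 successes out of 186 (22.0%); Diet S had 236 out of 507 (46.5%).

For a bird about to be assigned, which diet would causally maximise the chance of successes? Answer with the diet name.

The starting body condition-specific comparison favours Diet S throughout, but the pooled figures favour Diet T. The question is whether to condition on starting body condition.
Nothing the diet does changes starting body condition; the imbalance is an allocation artefact. With starting body condition also predicting the outcome, the pooled figure is confounded, and the within-stratum comparison is the causal one.
Within each level — good condition: 80.2% vs 92.5%; poor condition: 22.0% vs 46.5% — Diet S is higher every time.

Diet S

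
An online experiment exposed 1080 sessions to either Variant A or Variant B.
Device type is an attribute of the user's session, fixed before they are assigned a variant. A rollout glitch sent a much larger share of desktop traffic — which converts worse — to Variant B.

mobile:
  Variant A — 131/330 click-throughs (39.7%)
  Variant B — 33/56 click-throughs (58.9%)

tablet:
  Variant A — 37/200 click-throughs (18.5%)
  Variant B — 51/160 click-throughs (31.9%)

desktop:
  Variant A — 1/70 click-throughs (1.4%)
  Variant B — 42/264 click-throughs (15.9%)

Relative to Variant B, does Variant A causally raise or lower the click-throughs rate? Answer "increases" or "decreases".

decreases

Device type is set before the variant has any effect — it is not caused by the variant — and it independently drives the outcome. That makes it a confounder, so the causal comparison is within device type levels.
Within each level — mobile: 39.7% vs 58.9%; tablet: 18.5% vs 31.9%; desktop: 1.4% vs 15.9% — Variant B is higher every time.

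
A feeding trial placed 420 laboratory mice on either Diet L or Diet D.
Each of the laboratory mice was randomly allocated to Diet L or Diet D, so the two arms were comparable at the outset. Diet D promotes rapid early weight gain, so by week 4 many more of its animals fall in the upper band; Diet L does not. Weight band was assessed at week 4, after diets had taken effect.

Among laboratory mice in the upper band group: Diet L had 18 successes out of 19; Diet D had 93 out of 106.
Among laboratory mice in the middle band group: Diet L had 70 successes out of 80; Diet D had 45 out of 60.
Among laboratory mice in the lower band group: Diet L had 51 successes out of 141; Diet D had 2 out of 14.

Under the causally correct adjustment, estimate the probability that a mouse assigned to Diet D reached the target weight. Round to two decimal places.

Week-4 weight band here is a post-treatment variable shaped by the diet; conditioning on it would introduce bias rather than remove it. The overall comparison is the causal one.
So P(outcome | do(Diet D)) is just the pooled rate for Diet D: 140/180 = 0.778.

0.78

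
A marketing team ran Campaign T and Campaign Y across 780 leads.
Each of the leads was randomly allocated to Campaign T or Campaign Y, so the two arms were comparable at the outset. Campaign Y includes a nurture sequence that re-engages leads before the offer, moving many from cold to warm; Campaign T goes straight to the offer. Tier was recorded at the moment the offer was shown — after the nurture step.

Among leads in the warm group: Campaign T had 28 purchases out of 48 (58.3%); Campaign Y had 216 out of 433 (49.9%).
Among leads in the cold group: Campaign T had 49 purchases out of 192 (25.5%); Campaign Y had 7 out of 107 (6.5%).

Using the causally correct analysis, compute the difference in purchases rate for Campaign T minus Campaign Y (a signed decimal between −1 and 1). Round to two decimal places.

-0.09

Stratifying would compare campaigns among leads the campaigns themselves sorted into engagement tier groups — a form of selection on an intermediate. The unconditioned pooled rates give the total causal effect.
The causal difference is the pooled difference: 0.321 − 0.413 = -0.092.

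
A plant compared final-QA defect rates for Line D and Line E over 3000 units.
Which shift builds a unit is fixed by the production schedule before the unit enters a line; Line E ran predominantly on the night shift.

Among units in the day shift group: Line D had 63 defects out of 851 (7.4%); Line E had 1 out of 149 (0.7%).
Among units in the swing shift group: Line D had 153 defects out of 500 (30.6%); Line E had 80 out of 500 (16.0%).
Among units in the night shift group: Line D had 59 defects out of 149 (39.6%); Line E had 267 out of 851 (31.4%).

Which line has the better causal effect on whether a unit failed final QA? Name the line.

The shift-specific comparison favours Line E throughout, but the pooled figures favour Line D. The question is whether to condition on shift.
Shift is set before the line has any effect — it is not caused by the line — and it independently drives the outcome. That makes it a confounder, so the causal comparison is within shift levels.
Within each level — day shift: 7.4% vs 0.7%; swing shift: 30.6% vs 16.0%; night shift: 39.6% vs 31.4% — Line E is lower every time.

Line E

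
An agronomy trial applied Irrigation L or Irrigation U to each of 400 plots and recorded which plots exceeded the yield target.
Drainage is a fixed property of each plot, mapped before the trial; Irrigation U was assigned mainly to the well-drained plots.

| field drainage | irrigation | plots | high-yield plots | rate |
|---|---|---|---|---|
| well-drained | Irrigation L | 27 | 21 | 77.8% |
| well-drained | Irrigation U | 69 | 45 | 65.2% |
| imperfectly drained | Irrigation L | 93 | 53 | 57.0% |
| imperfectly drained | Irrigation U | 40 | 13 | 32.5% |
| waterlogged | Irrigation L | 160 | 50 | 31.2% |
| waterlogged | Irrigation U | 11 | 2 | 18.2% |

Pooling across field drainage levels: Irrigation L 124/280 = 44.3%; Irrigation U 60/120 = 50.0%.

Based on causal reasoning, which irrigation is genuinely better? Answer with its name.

Irrigation L

Field drainage differs across irrigations for reasons unrelated to any effect of the irrigation itself, and it separately predicts the outcome — a classic confounder. We must compare within field drainage levels.
Within each level — well-drained: 77.8% vs 65.2%; imperfectly drained: 57.0% vs 32.5%; waterlogged: 31.2% vs 18.2% — Irrigation L is higher every time.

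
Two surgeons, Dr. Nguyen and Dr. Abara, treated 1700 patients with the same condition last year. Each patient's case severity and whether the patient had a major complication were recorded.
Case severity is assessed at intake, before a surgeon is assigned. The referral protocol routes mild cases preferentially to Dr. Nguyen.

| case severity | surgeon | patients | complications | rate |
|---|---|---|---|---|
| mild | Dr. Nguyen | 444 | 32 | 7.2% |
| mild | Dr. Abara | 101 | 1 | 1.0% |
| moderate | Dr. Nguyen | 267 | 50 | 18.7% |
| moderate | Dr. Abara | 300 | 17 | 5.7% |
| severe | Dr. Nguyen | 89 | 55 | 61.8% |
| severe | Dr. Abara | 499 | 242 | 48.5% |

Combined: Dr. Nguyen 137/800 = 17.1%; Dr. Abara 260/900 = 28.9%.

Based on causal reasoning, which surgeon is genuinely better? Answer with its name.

Dr. Abara

The stratified and pooled comparisons disagree (Dr. Abara wins within each case severity; Dr. Nguyen wins overall), so the answer turns on the causal role of case severity.
Case severity differs across surgeons for reasons unrelated to any effect of the surgeon itself, and it separately predicts the outcome — a classic confounder. We must compare within case severity levels.
Within each level — mild: 7.2% vs 1.0%; moderate: 18.7% vs 5.7%; severe: 61.8% vs 48.5% — Dr. Abara is lower every time.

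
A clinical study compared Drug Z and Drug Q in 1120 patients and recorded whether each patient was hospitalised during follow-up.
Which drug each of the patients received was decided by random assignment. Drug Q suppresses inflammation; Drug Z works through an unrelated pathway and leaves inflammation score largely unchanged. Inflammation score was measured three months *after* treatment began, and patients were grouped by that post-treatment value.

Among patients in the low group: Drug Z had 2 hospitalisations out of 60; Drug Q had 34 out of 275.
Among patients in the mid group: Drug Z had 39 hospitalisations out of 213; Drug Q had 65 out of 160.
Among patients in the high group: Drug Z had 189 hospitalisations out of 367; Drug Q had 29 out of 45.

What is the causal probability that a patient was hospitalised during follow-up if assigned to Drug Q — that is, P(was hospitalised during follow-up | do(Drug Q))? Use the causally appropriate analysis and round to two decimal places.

Inflammation score is recorded after the drug and is itself shifted by it — it sits on the causal path from drug to outcome. Conditioning on a mediator would strip out part of the effect we want; the pooled comparison gives the total causal effect.
So P(outcome | do(Drug Q)) is just the pooled rate for Drug Q: 128/480 = 0.267.

0.27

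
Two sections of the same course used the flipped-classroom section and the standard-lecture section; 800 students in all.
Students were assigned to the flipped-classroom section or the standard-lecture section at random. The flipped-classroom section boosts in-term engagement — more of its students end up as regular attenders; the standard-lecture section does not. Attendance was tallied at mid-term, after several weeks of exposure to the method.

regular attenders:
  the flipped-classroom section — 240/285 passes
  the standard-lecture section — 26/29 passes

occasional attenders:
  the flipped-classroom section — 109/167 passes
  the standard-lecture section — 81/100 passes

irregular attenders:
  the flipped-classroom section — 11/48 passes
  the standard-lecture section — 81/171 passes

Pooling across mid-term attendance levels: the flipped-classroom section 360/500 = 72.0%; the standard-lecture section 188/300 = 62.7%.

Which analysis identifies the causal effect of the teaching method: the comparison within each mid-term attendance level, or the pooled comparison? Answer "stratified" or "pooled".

pooled

Mid-term attendance lies on the pathway teaching method → mid-term attendance → outcome, so adjusting for it blocks the indirect effect. For the total causal effect of teaching method, use the unadjusted pooled rates.
Pooled: the flipped-classroom section 72.0% vs the standard-lecture section 62.7%; the flipped-classroom section is higher overall.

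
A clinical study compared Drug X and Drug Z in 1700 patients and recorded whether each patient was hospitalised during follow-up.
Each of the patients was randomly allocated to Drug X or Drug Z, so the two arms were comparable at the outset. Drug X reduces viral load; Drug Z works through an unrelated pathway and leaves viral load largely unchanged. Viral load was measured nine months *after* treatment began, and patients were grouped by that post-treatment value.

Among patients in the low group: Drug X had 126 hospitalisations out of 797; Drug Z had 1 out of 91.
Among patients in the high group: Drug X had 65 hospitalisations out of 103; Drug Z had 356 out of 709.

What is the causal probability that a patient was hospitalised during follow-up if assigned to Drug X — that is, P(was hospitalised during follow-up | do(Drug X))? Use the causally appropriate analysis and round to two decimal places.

0.21

Viral load here is a post-treatment variable shaped by the drug; conditioning on it would introduce bias rather than remove it. The overall comparison is the causal one.
So P(outcome | do(Drug X)) is just the pooled rate for Drug X: 191/900 = 0.212.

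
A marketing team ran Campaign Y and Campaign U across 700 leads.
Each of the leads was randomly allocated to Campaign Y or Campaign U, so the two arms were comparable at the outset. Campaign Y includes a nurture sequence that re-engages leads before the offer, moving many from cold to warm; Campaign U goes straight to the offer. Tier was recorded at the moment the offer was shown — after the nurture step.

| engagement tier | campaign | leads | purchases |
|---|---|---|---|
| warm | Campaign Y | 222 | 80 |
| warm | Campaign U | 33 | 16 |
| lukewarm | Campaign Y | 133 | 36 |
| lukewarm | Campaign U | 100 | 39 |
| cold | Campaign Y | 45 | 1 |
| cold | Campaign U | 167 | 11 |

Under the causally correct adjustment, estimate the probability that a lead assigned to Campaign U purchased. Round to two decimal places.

0.22

The engagement tier-specific comparison favours Campaign U throughout, but the pooled figures favour Campaign Y. The question is whether to condition on engagement tier.
Engagement tier is recorded after the campaign and is itself shifted by it — it sits on the causal path from campaign to outcome. Conditioning on a mediator would strip out part of the effect we want; the pooled comparison gives the total causal effect.
So P(outcome | do(Campaign U)) is just the pooled rate for Campaign U: 66/300 = 0.220.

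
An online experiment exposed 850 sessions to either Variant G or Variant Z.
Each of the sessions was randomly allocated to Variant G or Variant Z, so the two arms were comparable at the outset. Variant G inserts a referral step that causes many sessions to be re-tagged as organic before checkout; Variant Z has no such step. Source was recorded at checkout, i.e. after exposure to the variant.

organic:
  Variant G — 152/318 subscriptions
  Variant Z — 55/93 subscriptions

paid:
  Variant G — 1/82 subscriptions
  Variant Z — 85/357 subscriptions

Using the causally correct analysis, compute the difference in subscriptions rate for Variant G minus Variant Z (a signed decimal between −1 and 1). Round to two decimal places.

The stratified and pooled comparisons disagree (Variant Z wins within each traffic source; Variant G wins overall), so the answer turns on the causal role of traffic source.
Traffic source here is a post-treatment variable shaped by the variant; conditioning on it would introduce bias rather than remove it. The overall comparison is the causal one.
The causal difference is the pooled difference: 0.383 − 0.311 = +0.071.

+0.07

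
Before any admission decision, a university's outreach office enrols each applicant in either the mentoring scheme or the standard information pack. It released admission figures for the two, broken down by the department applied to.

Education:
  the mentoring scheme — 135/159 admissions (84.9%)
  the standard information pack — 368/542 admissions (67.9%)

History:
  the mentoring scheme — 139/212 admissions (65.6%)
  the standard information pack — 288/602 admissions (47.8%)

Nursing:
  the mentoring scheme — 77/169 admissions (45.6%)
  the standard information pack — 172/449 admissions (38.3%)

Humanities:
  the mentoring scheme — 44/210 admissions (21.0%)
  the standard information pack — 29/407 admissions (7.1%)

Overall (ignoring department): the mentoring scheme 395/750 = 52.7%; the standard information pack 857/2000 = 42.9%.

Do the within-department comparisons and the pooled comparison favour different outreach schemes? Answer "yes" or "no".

no

Within each department level (Education 84.9% vs 67.9%; History 65.6% vs 47.8%; Nursing 45.6% vs 38.3%; Humanities 21.0% vs 7.1%), the mentoring scheme has the higher rate every time. Pooled: 52.7% vs 42.9% — the mentoring scheme has the higher rate overall. They agree.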